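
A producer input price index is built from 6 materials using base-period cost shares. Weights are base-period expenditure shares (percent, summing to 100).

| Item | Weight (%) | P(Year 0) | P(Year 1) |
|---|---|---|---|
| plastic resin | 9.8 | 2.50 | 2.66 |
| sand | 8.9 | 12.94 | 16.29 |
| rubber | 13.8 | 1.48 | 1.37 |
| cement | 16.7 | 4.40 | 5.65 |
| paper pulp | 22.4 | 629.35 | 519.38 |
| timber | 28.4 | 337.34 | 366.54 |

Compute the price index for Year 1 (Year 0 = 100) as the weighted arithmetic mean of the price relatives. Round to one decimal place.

plastic resin: 9.8 × (2.66/2.50) = 9.8 × 1.064000 = 10.4272
sand: 8.9 × (16.29/12.94) = 8.9 × 1.258887 = 11.2041
rubber: 13.8 × (1.37/1.48) = 13.8 × 0.925676 = 12.7743
cement: 16.7 × (5.65/4.40) = 16.7 × 1.284091 = 21.4443
paper pulp: 22.4 × (519.38/629.35) = 22.4 × 0.825264 = 18.4859
timber: 28.4 × (366.54/337.34) = 28.4 × 1.086560 = 30.8583
Index = Σ wᵢ·(p₁ᵢ/p₀ᵢ) = 10.4272 + 11.2041 + 12.7743 + 21.4443 + 18.4859 + 30.8583 = 105.1941

105.2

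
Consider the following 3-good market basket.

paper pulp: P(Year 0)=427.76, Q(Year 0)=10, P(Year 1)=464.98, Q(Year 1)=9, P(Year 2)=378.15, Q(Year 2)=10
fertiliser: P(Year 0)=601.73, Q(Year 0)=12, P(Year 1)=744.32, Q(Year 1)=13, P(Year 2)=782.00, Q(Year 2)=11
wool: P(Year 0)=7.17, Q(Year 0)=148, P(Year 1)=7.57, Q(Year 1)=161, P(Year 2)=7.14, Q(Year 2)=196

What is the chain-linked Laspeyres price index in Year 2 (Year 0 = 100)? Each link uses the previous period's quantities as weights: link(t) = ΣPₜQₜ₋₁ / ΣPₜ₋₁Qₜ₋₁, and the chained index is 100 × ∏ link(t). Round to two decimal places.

Link Year 0→Year 1:
ΣP(Year 1)Q(Year 0) = 464.98×10 + 744.32×12 + 7.57×148 = 4649.8 + 8931.84 + 1120.36 = 14702
ΣP(Year 0)Q(Year 0) = 427.76×10 + 601.73×12 + 7.17×148 = 4277.6 + 7220.76 + 1061.16 = 12559.52
link = 14702/12559.52 = 1.170586
Link Year 1→Year 2:
ΣP(Year 2)Q(Year 1) = 378.15×9 + 782.00×13 + 7.14×161 = 3403.35 + 10166 + 1149.54 = 14718.89
ΣP(Year 1)Q(Year 1) = 464.98×9 + 744.32×13 + 7.57×161 = 4184.82 + 9676.16 + 1218.77 = 15079.75
link = 14718.89/15079.75 = 0.976070
Chained index = 100 × 1.170586 × 0.976070 = 114.2574

114.26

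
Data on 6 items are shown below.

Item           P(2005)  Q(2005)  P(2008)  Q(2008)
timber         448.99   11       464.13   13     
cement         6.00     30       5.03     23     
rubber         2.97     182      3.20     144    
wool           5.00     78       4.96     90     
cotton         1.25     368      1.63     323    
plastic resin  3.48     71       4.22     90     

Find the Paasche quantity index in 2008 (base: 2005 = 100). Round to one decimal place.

111.8

Paasche quantity index uses current-period prices as weights.
ΣP(2008)·Q(2008) = 464.13×13 + 5.03×23 + 3.20×144 + 4.96×90 + 1.63×323 + 4.22×90 = 6033.69 + 115.69 + 460.8 + 446.4 + 526.49 + 379.8 = 7962.87
ΣP(2008)·Q(2005) = 464.13×11 + 5.03×30 + 3.20×182 + 4.96×78 + 1.63×368 + 4.22×71 = 5105.43 + 150.9 + 582.4 + 386.88 + 599.84 + 299.62 = 7125.07
Index = 7962.87 / 7125.07 × 100 = 111.7585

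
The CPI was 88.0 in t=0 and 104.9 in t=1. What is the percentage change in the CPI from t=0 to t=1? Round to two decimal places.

Change = (104.9 − 88.0) / 88.0 × 100
       = 16.9 / 88.0 × 100 = 19.2045%

19.20%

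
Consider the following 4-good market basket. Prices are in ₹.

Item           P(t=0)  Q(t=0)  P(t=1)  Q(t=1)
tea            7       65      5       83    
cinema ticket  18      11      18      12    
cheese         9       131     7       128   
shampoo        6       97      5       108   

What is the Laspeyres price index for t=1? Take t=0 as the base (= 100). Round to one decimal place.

79.7

Laspeyres price index uses base-period quantities as weights.
ΣP(t=1)·Q(t=0) = 5×65 + 18×11 + 7×131 + 5×97 = 325 + 198 + 917 + 485 = 1925
ΣP(t=0)·Q(t=0) = 7×65 + 18×11 + 9×131 + 6×97 = 455 + 198 + 1179 + 582 = 2414
Index = 1925 / 2414 × 100 = 79.7432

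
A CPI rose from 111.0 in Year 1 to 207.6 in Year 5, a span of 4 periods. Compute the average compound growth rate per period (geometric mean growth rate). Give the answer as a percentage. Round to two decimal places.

16.94%

Growth factor = (207.6/111.0)^(1/4) = (1.870270)^(1/4) = 1.169435
Growth rate = 1.169435 − 1 = 0.169435 = 16.9435%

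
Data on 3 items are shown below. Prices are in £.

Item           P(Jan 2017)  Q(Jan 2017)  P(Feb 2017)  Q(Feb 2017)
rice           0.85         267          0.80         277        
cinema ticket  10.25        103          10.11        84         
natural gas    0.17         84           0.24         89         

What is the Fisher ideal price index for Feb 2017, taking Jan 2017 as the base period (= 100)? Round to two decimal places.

98.28

Laspeyres component (base-period weights):
ΣP(Feb 2017)Q(Jan 2017) = 0.80×267 + 10.11×103 + 0.24×84 = 213.6 + 1041.33 + 20.16 = 1275.09
ΣP(Jan 2017)Q(Jan 2017) = 0.85×267 + 10.25×103 + 0.17×84 = 226.95 + 1055.75 + 14.28 = 1296.98
L = 1275.09 / 1296.98 × 100 = 98.3122
Paasche component (current-period weights):
ΣP(Feb 2017)Q(Feb 2017) = 0.80×277 + 10.11×84 + 0.24×89 = 221.6 + 849.24 + 21.36 = 1092.2
ΣP(Jan 2017)Q(Feb 2017) = 0.85×277 + 10.25×84 + 0.17×89 = 235.45 + 861 + 15.13 = 1111.58
P = 1092.2 / 1111.58 × 100 = 98.2565
Fisher = √(L × P) = √(98.3122 × 98.2565) = 98.2844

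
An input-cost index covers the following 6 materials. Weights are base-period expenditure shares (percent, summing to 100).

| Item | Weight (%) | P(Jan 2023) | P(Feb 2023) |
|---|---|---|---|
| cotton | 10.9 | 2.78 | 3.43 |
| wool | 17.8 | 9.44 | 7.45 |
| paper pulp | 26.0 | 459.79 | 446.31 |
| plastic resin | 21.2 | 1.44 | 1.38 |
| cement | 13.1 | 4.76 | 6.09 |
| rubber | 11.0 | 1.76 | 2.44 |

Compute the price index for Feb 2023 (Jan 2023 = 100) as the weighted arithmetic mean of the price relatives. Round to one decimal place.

105.1

cotton: 10.9 × (3.43/2.78) = 10.9 × 1.233813 = 13.4486
wool: 17.8 × (7.45/9.44) = 17.8 × 0.789195 = 14.0477
paper pulp: 26.0 × (446.31/459.79) = 26.0 × 0.970682 = 25.2377
plastic resin: 21.2 × (1.38/1.44) = 21.2 × 0.958333 = 20.3167
cement: 13.1 × (6.09/4.76) = 13.1 × 1.279412 = 16.7603
rubber: 11.0 × (2.44/1.76) = 11.0 × 1.386364 = 15.2500
Index = Σ wᵢ·(p₁ᵢ/p₀ᵢ) = 13.4486 + 14.0477 + 25.2377 + 20.3167 + 16.7603 + 15.2500 = 105.0609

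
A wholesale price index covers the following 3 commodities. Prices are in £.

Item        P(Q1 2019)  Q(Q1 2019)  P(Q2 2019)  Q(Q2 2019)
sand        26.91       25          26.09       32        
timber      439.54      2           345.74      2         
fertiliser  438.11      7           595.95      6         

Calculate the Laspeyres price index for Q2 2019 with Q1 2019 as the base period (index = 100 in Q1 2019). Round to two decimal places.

Laspeyres price index uses base-period quantities as weights.
ΣP(Q2 2019)·Q(Q1 2019) = 26.09×25 + 345.74×2 + 595.95×7 = 652.25 + 691.48 + 4171.65 = 5515.38
ΣP(Q1 2019)·Q(Q1 2019) = 26.91×25 + 439.54×2 + 438.11×7 = 672.75 + 879.08 + 3066.77 = 4618.6
Index = 5515.38 / 4618.6 × 100 = 119.4167

119.42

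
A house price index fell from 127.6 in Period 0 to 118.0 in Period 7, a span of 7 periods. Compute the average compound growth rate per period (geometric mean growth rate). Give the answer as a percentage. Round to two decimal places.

-1.11%

Growth factor = (118.0/127.6)^(1/7) = (0.924765)^(1/7) = 0.988889
Growth rate = 0.988889 − 1 = -0.011111 = -1.1111%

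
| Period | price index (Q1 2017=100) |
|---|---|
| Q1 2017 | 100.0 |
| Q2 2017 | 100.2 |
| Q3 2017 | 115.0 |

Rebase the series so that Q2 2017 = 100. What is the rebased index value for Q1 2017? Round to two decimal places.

99.80

Rebased(Q1 2017) = 100.0 / 100.2 × 100 = 99.8004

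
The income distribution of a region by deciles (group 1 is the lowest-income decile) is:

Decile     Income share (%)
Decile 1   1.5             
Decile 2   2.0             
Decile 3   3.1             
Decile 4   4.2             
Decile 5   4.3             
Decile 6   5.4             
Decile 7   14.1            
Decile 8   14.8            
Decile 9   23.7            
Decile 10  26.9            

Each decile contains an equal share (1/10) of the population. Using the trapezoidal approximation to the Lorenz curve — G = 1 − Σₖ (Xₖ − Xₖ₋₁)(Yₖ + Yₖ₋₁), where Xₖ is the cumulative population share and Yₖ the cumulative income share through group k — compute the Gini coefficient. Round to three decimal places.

Cumulative income shares Yₖ: 0.0150, 0.0350, 0.0660, 0.1080, 0.1510, 0.2050, 0.3460, 0.4940, 0.7310, 1.0000
Σ (Xₖ−Xₖ₋₁)(Yₖ+Yₖ₋₁) = (1/10)(0.0150+0.0000) + (1/10)(0.0350+0.0150) + (1/10)(0.0660+0.0350) + (1/10)(0.1080+0.0660) + (1/10)(0.1510+0.1080) + (1/10)(0.2050+0.1510) + (1/10)(0.3460+0.2050) + (1/10)(0.4940+0.3460) + (1/10)(0.7310+0.4940) + (1/10)(1.0000+0.7310)
  = 0.0015 + 0.0050 + 0.0101 + 0.0174 + 0.0259 + 0.0356 + 0.0551 + 0.0840 + 0.1225 + 0.1731 = 0.5302
G = 1 − 0.5302 = 0.4698

0.470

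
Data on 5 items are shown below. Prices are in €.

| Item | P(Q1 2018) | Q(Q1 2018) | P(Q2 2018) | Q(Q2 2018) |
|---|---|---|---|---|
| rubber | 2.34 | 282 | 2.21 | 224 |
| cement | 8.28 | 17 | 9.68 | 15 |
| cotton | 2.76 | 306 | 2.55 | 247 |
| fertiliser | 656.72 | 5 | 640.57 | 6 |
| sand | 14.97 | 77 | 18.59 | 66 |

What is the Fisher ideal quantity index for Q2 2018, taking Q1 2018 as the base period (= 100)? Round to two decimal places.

102.57

Laspeyres component (base-period weights):
ΣP(Q1 2018)Q(Q2 2018) = 2.34×224 + 8.28×15 + 2.76×247 + 656.72×6 + 14.97×66 = 524.16 + 124.2 + 681.72 + 3940.32 + 988.02 = 6258.42
ΣP(Q1 2018)Q(Q1 2018) = 2.34×282 + 8.28×17 + 2.76×306 + 656.72×5 + 14.97×77 = 659.88 + 140.76 + 844.56 + 3283.6 + 1152.69 = 6081.49
L = 6258.42 / 6081.49 × 100 = 102.9093
Paasche component (current-period weights):
ΣP(Q2 2018)Q(Q2 2018) = 2.21×224 + 9.68×15 + 2.55×247 + 640.57×6 + 18.59×66 = 495.04 + 145.2 + 629.85 + 3843.42 + 1226.94 = 6340.45
ΣP(Q2 2018)Q(Q1 2018) = 2.21×282 + 9.68×17 + 2.55×306 + 640.57×5 + 18.59×77 = 623.22 + 164.56 + 780.3 + 3202.85 + 1431.43 = 6202.36
P = 6340.45 / 6202.36 × 100 = 102.2264
Fisher = √(L × P) = √(102.9093 × 102.2264) = 102.5673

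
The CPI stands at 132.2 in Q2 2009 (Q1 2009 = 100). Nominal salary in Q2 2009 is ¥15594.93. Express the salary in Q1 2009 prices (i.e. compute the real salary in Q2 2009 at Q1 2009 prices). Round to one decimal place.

Real = Nominal ÷ (Index/100) = 15594.93 ÷ (132.2/100)
     = 15594.93 ÷ 1.322 = 11796.4675

11796.5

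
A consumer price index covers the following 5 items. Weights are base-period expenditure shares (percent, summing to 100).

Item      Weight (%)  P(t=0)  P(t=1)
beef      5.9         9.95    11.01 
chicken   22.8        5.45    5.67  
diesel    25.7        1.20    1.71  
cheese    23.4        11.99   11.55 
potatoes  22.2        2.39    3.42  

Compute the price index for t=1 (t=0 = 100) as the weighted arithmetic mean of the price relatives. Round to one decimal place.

beef: 5.9 × (11.01/9.95) = 5.9 × 1.106533 = 6.5285
chicken: 22.8 × (5.67/5.45) = 22.8 × 1.040367 = 23.7204
diesel: 25.7 × (1.71/1.20) = 25.7 × 1.425000 = 36.6225
cheese: 23.4 × (11.55/11.99) = 23.4 × 0.963303 = 22.5413
potatoes: 22.2 × (3.42/2.39) = 22.2 × 1.430962 = 31.7674
Index = Σ wᵢ·(p₁ᵢ/p₀ᵢ) = 6.5285 + 23.7204 + 36.6225 + 22.5413 + 31.7674 = 121.1801

121.2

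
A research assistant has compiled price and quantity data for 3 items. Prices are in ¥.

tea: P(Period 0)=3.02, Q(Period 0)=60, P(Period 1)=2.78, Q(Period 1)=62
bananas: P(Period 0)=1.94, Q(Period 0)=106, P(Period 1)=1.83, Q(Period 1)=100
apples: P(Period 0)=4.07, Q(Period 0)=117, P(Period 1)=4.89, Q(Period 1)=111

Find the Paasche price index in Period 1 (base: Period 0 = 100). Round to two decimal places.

107.82

Paasche price index uses current-period quantities as weights.
ΣP(Period 1)·Q(Period 1) = 2.78×62 + 1.83×100 + 4.89×111 = 172.36 + 183 + 542.79 = 898.15
ΣP(Period 0)·Q(Period 1) = 3.02×62 + 1.94×100 + 4.07×111 = 187.24 + 194 + 451.77 = 833.01
Index = 898.15 / 833.01 × 100 = 107.8198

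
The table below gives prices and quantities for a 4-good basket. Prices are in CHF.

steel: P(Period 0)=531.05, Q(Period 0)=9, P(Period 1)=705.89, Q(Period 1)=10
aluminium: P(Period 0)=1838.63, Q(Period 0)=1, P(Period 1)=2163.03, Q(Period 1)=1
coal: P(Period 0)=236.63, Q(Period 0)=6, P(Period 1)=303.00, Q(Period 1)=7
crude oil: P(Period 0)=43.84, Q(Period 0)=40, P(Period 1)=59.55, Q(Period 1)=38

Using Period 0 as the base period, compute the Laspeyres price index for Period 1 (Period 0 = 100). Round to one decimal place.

Laspeyres price index uses base-period quantities as weights.
ΣP(Period 1)·Q(Period 0) = 705.89×9 + 2163.03×1 + 303.00×6 + 59.55×40 = 6353.01 + 2163.03 + 1818 + 2382 = 12716.04
ΣP(Period 0)·Q(Period 0) = 531.05×9 + 1838.63×1 + 236.63×6 + 43.84×40 = 4779.45 + 1838.63 + 1419.78 + 1753.6 = 9791.46
Index = 12716.04 / 9791.46 × 100 = 129.8687

129.9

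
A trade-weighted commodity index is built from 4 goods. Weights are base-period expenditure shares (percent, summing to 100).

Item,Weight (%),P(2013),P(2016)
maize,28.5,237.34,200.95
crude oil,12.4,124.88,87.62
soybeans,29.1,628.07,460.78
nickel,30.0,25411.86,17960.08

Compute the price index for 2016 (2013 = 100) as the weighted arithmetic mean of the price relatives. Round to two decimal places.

maize: 28.5 × (200.95/237.34) = 28.5 × 0.846676 = 24.1303
crude oil: 12.4 × (87.62/124.88) = 12.4 × 0.701634 = 8.7003
soybeans: 29.1 × (460.78/628.07) = 29.1 × 0.733644 = 21.3491
nickel: 30.0 × (17960.08/25411.86) = 30.0 × 0.706760 = 21.2028
Index = Σ wᵢ·(p₁ᵢ/p₀ᵢ) = 24.1303 + 8.7003 + 21.3491 + 21.2028 = 75.3824

75.38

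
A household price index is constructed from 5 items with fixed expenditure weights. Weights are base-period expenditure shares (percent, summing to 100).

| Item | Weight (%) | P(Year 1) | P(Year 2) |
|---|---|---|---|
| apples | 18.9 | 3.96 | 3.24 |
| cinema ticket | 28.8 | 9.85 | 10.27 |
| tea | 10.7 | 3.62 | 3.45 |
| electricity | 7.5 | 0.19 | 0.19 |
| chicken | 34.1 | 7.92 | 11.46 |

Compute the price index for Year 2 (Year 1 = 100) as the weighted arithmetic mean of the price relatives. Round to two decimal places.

apples: 18.9 × (3.24/3.96) = 18.9 × 0.818182 = 15.4636
cinema ticket: 28.8 × (10.27/9.85) = 28.8 × 1.042640 = 30.0280
tea: 10.7 × (3.45/3.62) = 10.7 × 0.953039 = 10.1975
electricity: 7.5 × (0.19/0.19) = 7.5 × 1.000000 = 7.5000
chicken: 34.1 × (11.46/7.92) = 34.1 × 1.446970 = 49.3417
Index = Σ wᵢ·(p₁ᵢ/p₀ᵢ) = 15.4636 + 30.0280 + 10.1975 + 7.5000 + 49.3417 = 112.5308

112.53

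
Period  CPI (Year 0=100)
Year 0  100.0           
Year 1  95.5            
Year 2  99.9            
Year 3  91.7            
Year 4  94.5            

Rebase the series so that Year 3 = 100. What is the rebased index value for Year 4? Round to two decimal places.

103.05

Rebased(Year 4) = 94.5 / 91.7 × 100 = 103.0534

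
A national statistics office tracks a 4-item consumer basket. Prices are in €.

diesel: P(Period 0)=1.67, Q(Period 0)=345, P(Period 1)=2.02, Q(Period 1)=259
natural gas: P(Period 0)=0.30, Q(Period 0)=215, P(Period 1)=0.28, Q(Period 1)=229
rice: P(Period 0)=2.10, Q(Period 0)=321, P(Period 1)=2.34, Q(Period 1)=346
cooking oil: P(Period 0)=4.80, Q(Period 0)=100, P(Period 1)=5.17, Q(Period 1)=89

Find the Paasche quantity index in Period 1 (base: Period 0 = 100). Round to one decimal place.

Paasche quantity index uses current-period prices as weights.
ΣP(Period 1)·Q(Period 1) = 2.02×259 + 0.28×229 + 2.34×346 + 5.17×89 = 523.18 + 64.12 + 809.64 + 460.13 = 1857.07
ΣP(Period 1)·Q(Period 0) = 2.02×345 + 0.28×215 + 2.34×321 + 5.17×100 = 696.9 + 60.2 + 751.14 + 517 = 2025.24
Index = 1857.07 / 2025.24 × 100 = 91.6963

91.7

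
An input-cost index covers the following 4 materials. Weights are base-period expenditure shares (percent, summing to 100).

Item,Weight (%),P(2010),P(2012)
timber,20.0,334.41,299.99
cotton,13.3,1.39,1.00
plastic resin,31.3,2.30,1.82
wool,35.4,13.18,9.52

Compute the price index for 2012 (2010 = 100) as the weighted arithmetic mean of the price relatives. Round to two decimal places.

timber: 20.0 × (299.99/334.41) = 20.0 × 0.897072 = 17.9414
cotton: 13.3 × (1.00/1.39) = 13.3 × 0.719424 = 9.5683
plastic resin: 31.3 × (1.82/2.30) = 31.3 × 0.791304 = 24.7678
wool: 35.4 × (9.52/13.18) = 35.4 × 0.722307 = 25.5697
Index = Σ wᵢ·(p₁ᵢ/p₀ᵢ) = 17.9414 + 9.5683 + 24.7678 + 25.5697 = 77.8473

77.85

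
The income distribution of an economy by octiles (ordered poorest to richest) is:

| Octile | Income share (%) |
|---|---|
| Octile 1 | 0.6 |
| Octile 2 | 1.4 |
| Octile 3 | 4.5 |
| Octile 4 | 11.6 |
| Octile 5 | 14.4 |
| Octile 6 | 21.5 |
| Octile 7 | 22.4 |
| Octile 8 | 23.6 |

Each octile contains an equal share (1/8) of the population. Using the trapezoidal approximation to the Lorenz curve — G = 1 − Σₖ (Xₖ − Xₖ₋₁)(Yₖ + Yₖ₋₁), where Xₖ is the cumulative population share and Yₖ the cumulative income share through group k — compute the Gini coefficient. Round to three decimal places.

Cumulative income shares Yₖ: 0.0060, 0.0200, 0.0650, 0.1810, 0.3250, 0.5400, 0.7640, 1.0000
Σ (Xₖ−Xₖ₋₁)(Yₖ+Yₖ₋₁) = (1/8)(0.0060+0.0000) + (1/8)(0.0200+0.0060) + (1/8)(0.0650+0.0200) + (1/8)(0.1810+0.0650) + (1/8)(0.3250+0.1810) + (1/8)(0.5400+0.3250) + (1/8)(0.7640+0.5400) + (1/8)(1.0000+0.7640)
  = 0.0008 + 0.0032 + 0.0106 + 0.0307 + 0.0633 + 0.1081 + 0.1630 + 0.2205 = 0.6002
G = 1 − 0.6002 = 0.3998

0.400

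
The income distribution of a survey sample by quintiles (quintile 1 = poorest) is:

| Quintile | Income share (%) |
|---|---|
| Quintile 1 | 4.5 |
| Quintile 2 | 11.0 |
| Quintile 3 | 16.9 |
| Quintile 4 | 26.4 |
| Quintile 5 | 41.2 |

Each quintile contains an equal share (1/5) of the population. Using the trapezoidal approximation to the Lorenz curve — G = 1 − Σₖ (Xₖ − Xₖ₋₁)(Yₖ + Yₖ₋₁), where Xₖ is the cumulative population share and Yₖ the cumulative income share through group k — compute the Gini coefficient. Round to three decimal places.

Cumulative income shares Yₖ: 0.0450, 0.1550, 0.3240, 0.5880, 1.0000
Σ (Xₖ−Xₖ₋₁)(Yₖ+Yₖ₋₁) = (1/5)(0.0450+0.0000) + (1/5)(0.1550+0.0450) + (1/5)(0.3240+0.1550) + (1/5)(0.5880+0.3240) + (1/5)(1.0000+0.5880)
  = 0.0090 + 0.0400 + 0.0958 + 0.1824 + 0.3176 = 0.6448
G = 1 − 0.6448 = 0.3552

0.355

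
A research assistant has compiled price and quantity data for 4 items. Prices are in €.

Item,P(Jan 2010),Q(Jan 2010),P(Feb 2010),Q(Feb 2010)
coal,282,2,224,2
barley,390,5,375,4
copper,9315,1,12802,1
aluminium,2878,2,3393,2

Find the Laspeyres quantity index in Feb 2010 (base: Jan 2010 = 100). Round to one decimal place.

97.8

Laspeyres quantity index uses base-period prices as weights.
ΣP(Jan 2010)·Q(Feb 2010) = 282×2 + 390×4 + 9315×1 + 2878×2 = 564 + 1560 + 9315 + 5756 = 17195
ΣP(Jan 2010)·Q(Jan 2010) = 282×2 + 390×5 + 9315×1 + 2878×2 = 564 + 1950 + 9315 + 5756 = 17585
Index = 17195 / 17585 × 100 = 97.7822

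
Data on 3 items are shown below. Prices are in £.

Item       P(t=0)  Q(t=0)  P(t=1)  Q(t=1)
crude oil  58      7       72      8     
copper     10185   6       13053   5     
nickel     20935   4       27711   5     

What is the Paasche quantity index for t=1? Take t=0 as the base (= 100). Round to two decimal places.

107.77

Paasche quantity index uses current-period prices as weights.
ΣP(t=1)·Q(t=1) = 72×8 + 13053×5 + 27711×5 = 576 + 65265 + 138555 = 204396
ΣP(t=1)·Q(t=0) = 72×7 + 13053×6 + 27711×4 = 504 + 78318 + 110844 = 189666
Index = 204396 / 189666 × 100 = 107.7663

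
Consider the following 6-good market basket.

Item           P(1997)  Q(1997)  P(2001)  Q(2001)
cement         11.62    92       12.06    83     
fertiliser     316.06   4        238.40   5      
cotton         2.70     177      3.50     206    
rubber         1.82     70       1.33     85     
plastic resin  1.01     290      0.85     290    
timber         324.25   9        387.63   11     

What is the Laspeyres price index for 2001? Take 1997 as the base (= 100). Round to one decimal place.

105.9

Laspeyres price index uses base-period quantities as weights.
ΣP(2001)·Q(1997) = 12.06×92 + 238.40×4 + 3.50×177 + 1.33×70 + 0.85×290 + 387.63×9 = 1109.52 + 953.6 + 619.5 + 93.1 + 246.5 + 3488.67 = 6510.89
ΣP(1997)·Q(1997) = 11.62×92 + 316.06×4 + 2.70×177 + 1.82×70 + 1.01×290 + 324.25×9 = 1069.04 + 1264.24 + 477.9 + 127.4 + 292.9 + 2918.25 = 6149.73
Index = 6510.89 / 6149.73 × 100 = 105.8728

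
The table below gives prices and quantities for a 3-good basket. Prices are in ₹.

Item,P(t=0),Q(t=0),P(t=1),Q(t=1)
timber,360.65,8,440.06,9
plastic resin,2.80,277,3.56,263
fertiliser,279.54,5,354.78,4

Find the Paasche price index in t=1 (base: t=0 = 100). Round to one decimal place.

Paasche price index uses current-period quantities as weights.
ΣP(t=1)·Q(t=1) = 440.06×9 + 3.56×263 + 354.78×4 = 3960.54 + 936.28 + 1419.12 = 6315.94
ΣP(t=0)·Q(t=1) = 360.65×9 + 2.80×263 + 279.54×4 = 3245.85 + 736.4 + 1118.16 = 5100.41
Index = 6315.94 / 5100.41 × 100 = 123.8320

123.8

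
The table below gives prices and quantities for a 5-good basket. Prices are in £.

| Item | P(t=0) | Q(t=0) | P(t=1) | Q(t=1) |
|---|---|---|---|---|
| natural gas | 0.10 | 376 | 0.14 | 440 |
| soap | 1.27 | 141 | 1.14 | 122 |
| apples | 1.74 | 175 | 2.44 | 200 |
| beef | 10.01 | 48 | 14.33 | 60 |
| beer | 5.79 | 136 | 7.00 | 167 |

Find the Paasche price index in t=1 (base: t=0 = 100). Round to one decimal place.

128.5

Paasche price index uses current-period quantities as weights.
ΣP(t=1)·Q(t=1) = 0.14×440 + 1.14×122 + 2.44×200 + 14.33×60 + 7.00×167 = 61.6 + 139.08 + 488 + 859.8 + 1169 = 2717.48
ΣP(t=0)·Q(t=1) = 0.10×440 + 1.27×122 + 1.74×200 + 10.01×60 + 5.79×167 = 44 + 154.94 + 348 + 600.6 + 966.93 = 2114.47
Index = 2717.48 / 2114.47 × 100 = 128.5183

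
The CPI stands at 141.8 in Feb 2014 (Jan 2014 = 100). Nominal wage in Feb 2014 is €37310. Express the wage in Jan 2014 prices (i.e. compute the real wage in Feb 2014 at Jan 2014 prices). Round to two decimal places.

Real = Nominal ÷ (Index/100) = 37310 ÷ (141.8/100)
     = 37310 ÷ 1.418 = 26311.7066

26311.71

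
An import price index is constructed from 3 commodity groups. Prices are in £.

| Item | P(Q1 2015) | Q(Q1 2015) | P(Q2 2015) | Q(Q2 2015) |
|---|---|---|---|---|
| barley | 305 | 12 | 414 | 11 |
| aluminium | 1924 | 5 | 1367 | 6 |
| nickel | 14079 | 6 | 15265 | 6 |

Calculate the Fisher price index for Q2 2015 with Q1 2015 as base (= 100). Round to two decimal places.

105.39

Laspeyres component (base-period weights):
ΣP(Q2 2015)Q(Q1 2015) = 414×12 + 1367×5 + 15265×6 = 4968 + 6835 + 91590 = 103393
ΣP(Q1 2015)Q(Q1 2015) = 305×12 + 1924×5 + 14079×6 = 3660 + 9620 + 84474 = 97754
L = 103393 / 97754 × 100 = 105.7686
Paasche component (current-period weights):
ΣP(Q2 2015)Q(Q2 2015) = 414×11 + 1367×6 + 15265×6 = 4554 + 8202 + 91590 = 104346
ΣP(Q1 2015)Q(Q2 2015) = 305×11 + 1924×6 + 14079×6 = 3355 + 11544 + 84474 = 99373
P = 104346 / 99373 × 100 = 105.0044
Fisher = √(L × P) = √(105.7686 × 105.0044) = 105.3858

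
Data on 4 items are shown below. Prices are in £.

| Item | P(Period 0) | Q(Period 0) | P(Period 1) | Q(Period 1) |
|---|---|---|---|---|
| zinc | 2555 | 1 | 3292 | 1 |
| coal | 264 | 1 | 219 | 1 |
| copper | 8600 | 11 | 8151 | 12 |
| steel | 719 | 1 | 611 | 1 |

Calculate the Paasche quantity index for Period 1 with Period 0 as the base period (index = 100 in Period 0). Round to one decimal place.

108.7

Paasche quantity index uses current-period prices as weights.
ΣP(Period 1)·Q(Period 1) = 3292×1 + 219×1 + 8151×12 + 611×1 = 3292 + 219 + 97812 + 611 = 101934
ΣP(Period 1)·Q(Period 0) = 3292×1 + 219×1 + 8151×11 + 611×1 = 3292 + 219 + 89661 + 611 = 93783
Index = 101934 / 93783 × 100 = 108.6913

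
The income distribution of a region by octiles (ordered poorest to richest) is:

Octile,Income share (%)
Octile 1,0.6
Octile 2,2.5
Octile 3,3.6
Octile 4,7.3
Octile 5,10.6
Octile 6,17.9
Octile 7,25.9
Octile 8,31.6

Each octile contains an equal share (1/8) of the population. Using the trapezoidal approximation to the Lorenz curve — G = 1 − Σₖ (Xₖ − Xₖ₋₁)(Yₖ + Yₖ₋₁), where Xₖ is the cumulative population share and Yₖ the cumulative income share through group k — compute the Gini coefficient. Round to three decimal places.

Cumulative income shares Yₖ: 0.0060, 0.0310, 0.0670, 0.1400, 0.2460, 0.4250, 0.6840, 1.0000
Σ (Xₖ−Xₖ₋₁)(Yₖ+Yₖ₋₁) = (1/8)(0.0060+0.0000) + (1/8)(0.0310+0.0060) + (1/8)(0.0670+0.0310) + (1/8)(0.1400+0.0670) + (1/8)(0.2460+0.1400) + (1/8)(0.4250+0.2460) + (1/8)(0.6840+0.4250) + (1/8)(1.0000+0.6840)
  = 0.0008 + 0.0046 + 0.0123 + 0.0259 + 0.0483 + 0.0839 + 0.1386 + 0.2105 = 0.5248
G = 1 − 0.5248 = 0.4752

0.475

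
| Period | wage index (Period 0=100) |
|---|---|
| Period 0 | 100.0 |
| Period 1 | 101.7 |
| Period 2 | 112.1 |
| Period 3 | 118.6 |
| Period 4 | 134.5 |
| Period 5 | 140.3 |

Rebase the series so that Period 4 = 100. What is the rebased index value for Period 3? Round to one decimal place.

88.2

Rebased(Period 3) = 118.6 / 134.5 × 100 = 88.1784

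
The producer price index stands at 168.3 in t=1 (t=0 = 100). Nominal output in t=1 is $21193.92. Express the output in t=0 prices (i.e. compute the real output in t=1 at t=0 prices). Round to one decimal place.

12592.9

Real = Nominal ÷ (Index/100) = 21193.92 ÷ (168.3/100)
     = 21193.92 ÷ 1.683 = 12592.9412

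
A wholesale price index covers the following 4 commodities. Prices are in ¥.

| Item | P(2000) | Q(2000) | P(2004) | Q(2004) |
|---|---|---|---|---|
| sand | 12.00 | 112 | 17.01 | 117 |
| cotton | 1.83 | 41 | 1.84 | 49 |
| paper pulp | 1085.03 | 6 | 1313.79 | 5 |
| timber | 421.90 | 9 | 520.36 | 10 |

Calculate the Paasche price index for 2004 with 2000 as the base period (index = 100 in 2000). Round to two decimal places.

Paasche price index uses current-period quantities as weights.
ΣP(2004)·Q(2004) = 17.01×117 + 1.84×49 + 1313.79×5 + 520.36×10 = 1990.17 + 90.16 + 6568.95 + 5203.6 = 13852.88
ΣP(2000)·Q(2004) = 12.00×117 + 1.83×49 + 1085.03×5 + 421.90×10 = 1404 + 89.67 + 5425.15 + 4219 = 11137.82
Index = 13852.88 / 11137.82 × 100 = 124.3769

124.38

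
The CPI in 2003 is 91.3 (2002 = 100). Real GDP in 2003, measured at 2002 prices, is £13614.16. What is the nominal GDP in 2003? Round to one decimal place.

Nominal = Real × (Index/100) = 13614.16 × (91.3/100)
        = 13614.16 × 0.913 = 12429.7281

12429.7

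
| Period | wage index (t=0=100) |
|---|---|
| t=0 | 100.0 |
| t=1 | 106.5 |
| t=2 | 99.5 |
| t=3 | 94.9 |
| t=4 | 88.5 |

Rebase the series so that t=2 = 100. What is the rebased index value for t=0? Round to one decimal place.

Rebased(t=0) = 100.0 / 99.5 × 100 = 100.5025

100.5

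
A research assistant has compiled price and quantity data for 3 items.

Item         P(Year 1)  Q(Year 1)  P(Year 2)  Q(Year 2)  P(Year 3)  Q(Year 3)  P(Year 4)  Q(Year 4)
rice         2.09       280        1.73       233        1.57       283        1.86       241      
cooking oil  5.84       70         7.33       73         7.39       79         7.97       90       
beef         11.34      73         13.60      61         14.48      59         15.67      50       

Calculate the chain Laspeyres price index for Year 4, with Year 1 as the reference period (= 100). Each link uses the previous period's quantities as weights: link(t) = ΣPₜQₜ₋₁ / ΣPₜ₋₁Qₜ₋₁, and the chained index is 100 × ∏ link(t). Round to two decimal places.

Link Year 1→Year 2:
ΣP(Year 2)Q(Year 1) = 1.73×280 + 7.33×70 + 13.60×73 = 484.4 + 513.1 + 992.8 = 1990.3
ΣP(Year 1)Q(Year 1) = 2.09×280 + 5.84×70 + 11.34×73 = 585.2 + 408.8 + 827.82 = 1821.82
link = 1990.3/1821.82 = 1.092479
Link Year 2→Year 3:
ΣP(Year 3)Q(Year 2) = 1.57×233 + 7.39×73 + 14.48×61 = 365.81 + 539.47 + 883.28 = 1788.56
ΣP(Year 2)Q(Year 2) = 1.73×233 + 7.33×73 + 13.60×61 = 403.09 + 535.09 + 829.6 = 1767.78
link = 1788.56/1767.78 = 1.011755
Link Year 3→Year 4:
ΣP(Year 4)Q(Year 3) = 1.86×283 + 7.97×79 + 15.67×59 = 526.38 + 629.63 + 924.53 = 2080.54
ΣP(Year 3)Q(Year 3) = 1.57×283 + 7.39×79 + 14.48×59 = 444.31 + 583.81 + 854.32 = 1882.44
link = 2080.54/1882.44 = 1.105236
Chained index = 100 × 1.092479 × 1.011755 × 1.105236 = 122.1640

122.16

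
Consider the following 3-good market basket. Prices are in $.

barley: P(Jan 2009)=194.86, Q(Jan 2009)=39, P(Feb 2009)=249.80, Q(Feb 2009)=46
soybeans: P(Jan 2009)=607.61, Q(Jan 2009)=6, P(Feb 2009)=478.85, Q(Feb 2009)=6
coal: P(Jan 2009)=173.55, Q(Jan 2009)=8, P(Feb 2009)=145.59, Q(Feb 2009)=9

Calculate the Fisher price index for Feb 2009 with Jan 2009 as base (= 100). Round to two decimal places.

109.84

Laspeyres component (base-period weights):
ΣP(Feb 2009)Q(Jan 2009) = 249.80×39 + 478.85×6 + 145.59×8 = 9742.2 + 2873.1 + 1164.72 = 13780.02
ΣP(Jan 2009)Q(Jan 2009) = 194.86×39 + 607.61×6 + 173.55×8 = 7599.54 + 3645.66 + 1388.4 = 12633.6
L = 13780.02 / 12633.6 × 100 = 109.0744
Paasche component (current-period weights):
ΣP(Feb 2009)Q(Feb 2009) = 249.80×46 + 478.85×6 + 145.59×9 = 11490.8 + 2873.1 + 1310.31 = 15674.21
ΣP(Jan 2009)Q(Feb 2009) = 194.86×46 + 607.61×6 + 173.55×9 = 8963.56 + 3645.66 + 1561.95 = 14171.17
P = 15674.21 / 14171.17 × 100 = 110.6063
Fisher = √(L × P) = √(109.0744 × 110.6063) = 109.8377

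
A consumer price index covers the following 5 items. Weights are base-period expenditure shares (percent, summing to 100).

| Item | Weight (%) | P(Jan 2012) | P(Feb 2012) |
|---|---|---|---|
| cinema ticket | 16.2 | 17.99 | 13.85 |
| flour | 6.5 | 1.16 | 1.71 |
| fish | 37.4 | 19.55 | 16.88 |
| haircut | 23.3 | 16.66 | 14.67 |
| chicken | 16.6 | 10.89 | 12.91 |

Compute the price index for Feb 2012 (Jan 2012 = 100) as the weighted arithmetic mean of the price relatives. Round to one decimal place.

cinema ticket: 16.2 × (13.85/17.99) = 16.2 × 0.769872 = 12.4719
flour: 6.5 × (1.71/1.16) = 6.5 × 1.474138 = 9.5819
fish: 37.4 × (16.88/19.55) = 37.4 × 0.863427 = 32.2922
haircut: 23.3 × (14.67/16.66) = 23.3 × 0.880552 = 20.5169
chicken: 16.6 × (12.91/10.89) = 16.6 × 1.185491 = 19.6792
Index = Σ wᵢ·(p₁ᵢ/p₀ᵢ) = 12.4719 + 9.5819 + 32.2922 + 20.5169 + 19.6792 = 94.5420

94.5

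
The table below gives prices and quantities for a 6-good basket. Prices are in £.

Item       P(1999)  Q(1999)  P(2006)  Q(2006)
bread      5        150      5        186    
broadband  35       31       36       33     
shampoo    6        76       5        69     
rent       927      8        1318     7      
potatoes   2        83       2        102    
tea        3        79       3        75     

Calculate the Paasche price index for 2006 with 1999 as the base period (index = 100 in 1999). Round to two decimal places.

Paasche price index uses current-period quantities as weights.
ΣP(2006)·Q(2006) = 5×186 + 36×33 + 5×69 + 1318×7 + 2×102 + 3×75 = 930 + 1188 + 345 + 9226 + 204 + 225 = 12118
ΣP(1999)·Q(2006) = 5×186 + 35×33 + 6×69 + 927×7 + 2×102 + 3×75 = 930 + 1155 + 414 + 6489 + 204 + 225 = 9417
Index = 12118 / 9417 × 100 = 128.6822

128.68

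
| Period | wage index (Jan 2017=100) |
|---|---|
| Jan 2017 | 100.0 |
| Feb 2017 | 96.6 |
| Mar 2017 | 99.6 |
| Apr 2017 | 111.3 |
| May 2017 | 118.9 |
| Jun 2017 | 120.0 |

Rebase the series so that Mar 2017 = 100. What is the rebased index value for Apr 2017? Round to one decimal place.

111.7

Rebased(Apr 2017) = 111.3 / 99.6 × 100 = 111.7470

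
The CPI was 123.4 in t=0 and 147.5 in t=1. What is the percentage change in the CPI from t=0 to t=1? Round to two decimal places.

19.53%

Change = (147.5 − 123.4) / 123.4 × 100
       = 24.1 / 123.4 × 100 = 19.5300%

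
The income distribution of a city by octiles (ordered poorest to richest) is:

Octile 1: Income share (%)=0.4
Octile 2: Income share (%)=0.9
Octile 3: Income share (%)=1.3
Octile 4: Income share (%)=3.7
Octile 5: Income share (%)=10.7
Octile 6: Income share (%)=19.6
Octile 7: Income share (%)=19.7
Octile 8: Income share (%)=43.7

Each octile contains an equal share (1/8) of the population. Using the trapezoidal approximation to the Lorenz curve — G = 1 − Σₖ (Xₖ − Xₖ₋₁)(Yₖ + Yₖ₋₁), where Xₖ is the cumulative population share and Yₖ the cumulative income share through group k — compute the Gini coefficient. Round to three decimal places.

0.574

Cumulative income shares Yₖ: 0.0040, 0.0130, 0.0260, 0.0630, 0.1700, 0.3660, 0.5630, 1.0000
Σ (Xₖ−Xₖ₋₁)(Yₖ+Yₖ₋₁) = (1/8)(0.0040+0.0000) + (1/8)(0.0130+0.0040) + (1/8)(0.0260+0.0130) + (1/8)(0.0630+0.0260) + (1/8)(0.1700+0.0630) + (1/8)(0.3660+0.1700) + (1/8)(0.5630+0.3660) + (1/8)(1.0000+0.5630)
  = 0.0005 + 0.0021 + 0.0049 + 0.0111 + 0.0291 + 0.0670 + 0.1161 + 0.1954 = 0.4262
G = 1 − 0.4262 = 0.5737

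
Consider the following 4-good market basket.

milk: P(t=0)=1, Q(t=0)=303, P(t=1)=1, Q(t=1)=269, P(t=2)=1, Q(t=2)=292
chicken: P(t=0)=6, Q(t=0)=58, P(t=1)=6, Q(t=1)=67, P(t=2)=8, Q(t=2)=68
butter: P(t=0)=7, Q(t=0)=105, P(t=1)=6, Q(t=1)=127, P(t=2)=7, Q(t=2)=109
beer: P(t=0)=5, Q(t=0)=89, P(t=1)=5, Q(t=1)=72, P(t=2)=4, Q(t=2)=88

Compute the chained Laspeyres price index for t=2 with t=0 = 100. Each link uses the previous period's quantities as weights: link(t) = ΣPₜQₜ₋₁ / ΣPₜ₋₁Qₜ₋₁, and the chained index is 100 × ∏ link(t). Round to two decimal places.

Link t=0→t=1:
ΣP(t=1)Q(t=0) = 1×303 + 6×58 + 6×105 + 5×89 = 303 + 348 + 630 + 445 = 1726
ΣP(t=0)Q(t=0) = 1×303 + 6×58 + 7×105 + 5×89 = 303 + 348 + 735 + 445 = 1831
link = 1726/1831 = 0.942654
Link t=1→t=2:
ΣP(t=2)Q(t=1) = 1×269 + 8×67 + 7×127 + 4×72 = 269 + 536 + 889 + 288 = 1982
ΣP(t=1)Q(t=1) = 1×269 + 6×67 + 6×127 + 5×72 = 269 + 402 + 762 + 360 = 1793
link = 1982/1793 = 1.105410
Chained index = 100 × 0.942654 × 1.105410 = 104.2019

104.20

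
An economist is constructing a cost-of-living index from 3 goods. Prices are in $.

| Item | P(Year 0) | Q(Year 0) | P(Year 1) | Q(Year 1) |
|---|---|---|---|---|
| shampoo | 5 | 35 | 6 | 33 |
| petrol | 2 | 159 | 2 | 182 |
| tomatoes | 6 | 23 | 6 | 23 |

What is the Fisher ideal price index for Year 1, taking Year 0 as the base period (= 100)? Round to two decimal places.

Laspeyres component (base-period weights):
ΣP(Year 1)Q(Year 0) = 6×35 + 2×159 + 6×23 = 210 + 318 + 138 = 666
ΣP(Year 0)Q(Year 0) = 5×35 + 2×159 + 6×23 = 175 + 318 + 138 = 631
L = 666 / 631 × 100 = 105.5468
Paasche component (current-period weights):
ΣP(Year 1)Q(Year 1) = 6×33 + 2×182 + 6×23 = 198 + 364 + 138 = 700
ΣP(Year 0)Q(Year 1) = 5×33 + 2×182 + 6×23 = 165 + 364 + 138 = 667
P = 700 / 667 × 100 = 104.9475
Fisher = √(L × P) = √(105.5468 × 104.9475) = 105.2467

105.25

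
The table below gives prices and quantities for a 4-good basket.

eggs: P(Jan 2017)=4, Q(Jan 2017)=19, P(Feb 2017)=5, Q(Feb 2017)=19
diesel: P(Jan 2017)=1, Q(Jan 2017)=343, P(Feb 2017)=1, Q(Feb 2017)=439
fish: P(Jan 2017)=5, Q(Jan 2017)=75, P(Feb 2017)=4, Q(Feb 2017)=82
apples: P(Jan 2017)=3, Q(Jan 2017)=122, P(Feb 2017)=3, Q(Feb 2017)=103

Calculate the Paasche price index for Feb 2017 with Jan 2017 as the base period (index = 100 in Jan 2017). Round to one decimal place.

Paasche price index uses current-period quantities as weights.
ΣP(Feb 2017)·Q(Feb 2017) = 5×19 + 1×439 + 4×82 + 3×103 = 95 + 439 + 328 + 309 = 1171
ΣP(Jan 2017)·Q(Feb 2017) = 4×19 + 1×439 + 5×82 + 3×103 = 76 + 439 + 410 + 309 = 1234
Index = 1171 / 1234 × 100 = 94.8947

94.9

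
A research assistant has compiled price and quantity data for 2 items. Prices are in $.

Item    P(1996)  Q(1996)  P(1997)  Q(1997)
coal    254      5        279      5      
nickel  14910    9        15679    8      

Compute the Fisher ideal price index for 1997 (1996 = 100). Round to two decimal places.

105.20

Laspeyres component (base-period weights):
ΣP(1997)Q(1996) = 279×5 + 15679×9 = 1395 + 141111 = 142506
ΣP(1996)Q(1996) = 254×5 + 14910×9 = 1270 + 134190 = 135460
L = 142506 / 135460 × 100 = 105.2015
Paasche component (current-period weights):
ΣP(1997)Q(1997) = 279×5 + 15679×8 = 1395 + 125432 = 126827
ΣP(1996)Q(1997) = 254×5 + 14910×8 = 1270 + 119280 = 120550
P = 126827 / 120550 × 100 = 105.2070
Fisher = √(L × P) = √(105.2015 × 105.2070) = 105.2043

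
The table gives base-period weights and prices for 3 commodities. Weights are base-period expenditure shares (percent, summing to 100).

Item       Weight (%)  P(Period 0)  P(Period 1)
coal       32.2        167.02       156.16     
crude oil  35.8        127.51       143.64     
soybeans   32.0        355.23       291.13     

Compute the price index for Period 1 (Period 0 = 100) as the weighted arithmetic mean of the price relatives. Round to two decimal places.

96.66

coal: 32.2 × (156.16/167.02) = 32.2 × 0.934978 = 30.1063
crude oil: 35.8 × (143.64/127.51) = 35.8 × 1.126500 = 40.3287
soybeans: 32.0 × (291.13/355.23) = 32.0 × 0.819554 = 26.2257
Index = Σ wᵢ·(p₁ᵢ/p₀ᵢ) = 30.1063 + 40.3287 + 26.2257 = 96.6607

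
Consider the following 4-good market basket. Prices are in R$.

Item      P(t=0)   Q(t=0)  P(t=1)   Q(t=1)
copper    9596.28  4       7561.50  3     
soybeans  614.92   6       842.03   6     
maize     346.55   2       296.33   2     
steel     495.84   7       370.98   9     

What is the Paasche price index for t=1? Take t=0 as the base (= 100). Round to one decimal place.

Paasche price index uses current-period quantities as weights.
ΣP(t=1)·Q(t=1) = 7561.50×3 + 842.03×6 + 296.33×2 + 370.98×9 = 22684.5 + 5052.18 + 592.66 + 3338.82 = 31668.16
ΣP(t=0)·Q(t=1) = 9596.28×3 + 614.92×6 + 346.55×2 + 495.84×9 = 28788.84 + 3689.52 + 693.1 + 4462.56 = 37634.02
Index = 31668.16 / 37634.02 × 100 = 84.1477

84.1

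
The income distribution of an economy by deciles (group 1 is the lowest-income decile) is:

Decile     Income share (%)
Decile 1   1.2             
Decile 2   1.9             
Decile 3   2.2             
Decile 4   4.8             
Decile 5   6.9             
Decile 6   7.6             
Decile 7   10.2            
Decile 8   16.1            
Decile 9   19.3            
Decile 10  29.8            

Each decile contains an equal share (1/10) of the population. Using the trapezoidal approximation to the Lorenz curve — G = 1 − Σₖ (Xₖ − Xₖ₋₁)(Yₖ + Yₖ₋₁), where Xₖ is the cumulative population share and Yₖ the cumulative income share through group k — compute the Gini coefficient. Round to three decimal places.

Cumulative income shares Yₖ: 0.0120, 0.0310, 0.0530, 0.1010, 0.1700, 0.2460, 0.3480, 0.5090, 0.7020, 1.0000
Σ (Xₖ−Xₖ₋₁)(Yₖ+Yₖ₋₁) = (1/10)(0.0120+0.0000) + (1/10)(0.0310+0.0120) + (1/10)(0.0530+0.0310) + (1/10)(0.1010+0.0530) + (1/10)(0.1700+0.1010) + (1/10)(0.2460+0.1700) + (1/10)(0.3480+0.2460) + (1/10)(0.5090+0.3480) + (1/10)(0.7020+0.5090) + (1/10)(1.0000+0.7020)
  = 0.0012 + 0.0043 + 0.0084 + 0.0154 + 0.0271 + 0.0416 + 0.0594 + 0.0857 + 0.1211 + 0.1702 = 0.5344
G = 1 − 0.5344 = 0.4656

0.466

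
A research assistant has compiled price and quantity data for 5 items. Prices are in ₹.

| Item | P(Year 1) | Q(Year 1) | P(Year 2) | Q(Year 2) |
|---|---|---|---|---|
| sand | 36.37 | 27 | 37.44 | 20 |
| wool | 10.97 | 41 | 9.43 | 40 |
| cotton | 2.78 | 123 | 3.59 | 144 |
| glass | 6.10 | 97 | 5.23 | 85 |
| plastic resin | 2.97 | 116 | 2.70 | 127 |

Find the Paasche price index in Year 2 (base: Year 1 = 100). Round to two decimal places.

Paasche price index uses current-period quantities as weights.
ΣP(Year 2)·Q(Year 2) = 37.44×20 + 9.43×40 + 3.59×144 + 5.23×85 + 2.70×127 = 748.8 + 377.2 + 516.96 + 444.55 + 342.9 = 2430.41
ΣP(Year 1)·Q(Year 2) = 36.37×20 + 10.97×40 + 2.78×144 + 6.10×85 + 2.97×127 = 727.4 + 438.8 + 400.32 + 518.5 + 377.19 = 2462.21
Index = 2430.41 / 2462.21 × 100 = 98.7085

98.71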